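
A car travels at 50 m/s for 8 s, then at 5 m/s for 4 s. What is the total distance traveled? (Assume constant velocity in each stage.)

d₁ = v₁t₁ = 50 × 8 = 400 m
d₂ = v₂t₂ = 5 × 4 = 20 m
d_total = 400 + 20 = 420 m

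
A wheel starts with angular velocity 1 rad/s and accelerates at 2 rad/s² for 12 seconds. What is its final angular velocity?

ω = ω₀ + αt = 1 + 2 × 12 = 25 rad/s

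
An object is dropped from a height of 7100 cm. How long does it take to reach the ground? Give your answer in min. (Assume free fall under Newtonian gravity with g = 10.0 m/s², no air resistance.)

h = 7100 cm × 0.01 = 71.0 m
t = √(2h/g) = √(2 × 71.0 / 10.0) = 3.76829 s
t = 3.76829 s / 60.0 = 0.0628 min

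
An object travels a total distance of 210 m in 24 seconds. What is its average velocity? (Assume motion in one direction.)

v_avg = Δd / Δt = 210 / 24 = 8.75 m/s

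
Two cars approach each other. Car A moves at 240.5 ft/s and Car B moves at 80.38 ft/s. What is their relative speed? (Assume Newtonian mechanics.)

v_rel = v_A + v_B = 240.5 + 80.38 = 320.88 ft/s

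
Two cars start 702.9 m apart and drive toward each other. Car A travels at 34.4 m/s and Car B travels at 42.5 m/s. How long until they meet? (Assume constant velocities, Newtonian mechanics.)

Combined speed: v_combined = 34.4 + 42.5 = 76.9 m/s
Time to meet: t = d/v_combined = 702.9/76.9 = 9.14 s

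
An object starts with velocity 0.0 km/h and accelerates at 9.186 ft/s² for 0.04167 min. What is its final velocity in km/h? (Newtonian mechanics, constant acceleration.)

v₀ = 0.0 km/h × 0.2777777777777778 = 0.0 m/s
a = 9.186 ft/s² × 0.3048 = 2.79989 m/s²
t = 0.04167 min × 60.0 = 2.5002 s
v = v₀ + a × t = 0.0 + 2.79989 × 2.5002 = 7.00028 m/s
v = 7.00028 m/s / 0.2777777777777778 = 25.2 km/h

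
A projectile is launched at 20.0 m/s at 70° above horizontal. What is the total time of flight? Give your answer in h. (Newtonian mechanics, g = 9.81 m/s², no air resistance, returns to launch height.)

T = 2 × v₀ × sin(θ) / g = 2 × 20.0 × sin(70°) / 9.81 = 2 × 20.0 × 0.939693 / 9.81 = 3.83157 s
T = 3.83157 s / 3600.0 = 0.001064 h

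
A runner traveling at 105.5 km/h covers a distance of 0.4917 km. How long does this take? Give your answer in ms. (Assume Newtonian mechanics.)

d = 0.4917 km × 1000.0 = 491.7 m
v = 105.5 km/h × 0.2777777777777778 = 29.3056 m/s
t = d / v = 491.7 / 29.3056 = 16.7784 s
t = 16.7784 s / 0.001 = 16780 ms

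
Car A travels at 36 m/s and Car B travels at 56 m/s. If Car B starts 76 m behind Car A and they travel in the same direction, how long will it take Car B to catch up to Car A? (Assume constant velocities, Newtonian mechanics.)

Relative speed: v_rel = 56 - 36 = 20 m/s
Time to catch: t = d₀/v_rel = 76/20 = 3.8 s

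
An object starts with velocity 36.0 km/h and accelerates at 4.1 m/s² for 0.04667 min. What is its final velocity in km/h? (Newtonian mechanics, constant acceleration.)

v₀ = 36.0 km/h × 0.2777777777777778 = 10.0 m/s
t = 0.04667 min × 60.0 = 2.8002 s
v = v₀ + a × t = 10.0 + 4.1 × 2.8002 = 21.4808 m/s
v = 21.4808 m/s / 0.2777777777777778 = 77.33 km/h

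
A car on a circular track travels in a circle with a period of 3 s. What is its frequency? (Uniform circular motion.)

f = 1/T = 1/3 = 0.3333 Hz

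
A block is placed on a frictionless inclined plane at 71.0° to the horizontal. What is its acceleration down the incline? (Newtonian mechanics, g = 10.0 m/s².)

a = g sin(θ) = 10.0 × sin(71.0°) = 10.0 × 0.9455 = 9.46 m/s²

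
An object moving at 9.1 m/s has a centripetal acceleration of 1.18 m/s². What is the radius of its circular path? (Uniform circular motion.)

r = v²/a_c = 9.1²/1.18 = 70.18 m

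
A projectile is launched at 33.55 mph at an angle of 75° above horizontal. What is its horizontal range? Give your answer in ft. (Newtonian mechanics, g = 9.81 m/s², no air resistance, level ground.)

v₀ = 33.55 mph × 0.44704 = 14.9982 m/s
R = v₀² × sin(2θ) / g = 14.9982² × sin(2 × 75°) / 9.81 = 224.946 × 0.5 / 9.81 = 11.4651 m
R = 11.4651 m / 0.3048 = 37.62 ft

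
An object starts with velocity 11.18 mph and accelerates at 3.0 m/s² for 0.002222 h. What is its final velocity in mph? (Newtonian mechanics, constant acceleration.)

v₀ = 11.18 mph × 0.44704 = 4.99791 m/s
t = 0.002222 h × 3600.0 = 7.9992 s
v = v₀ + a × t = 4.99791 + 3.0 × 7.9992 = 28.9955 m/s
v = 28.9955 m/s / 0.44704 = 64.86 mph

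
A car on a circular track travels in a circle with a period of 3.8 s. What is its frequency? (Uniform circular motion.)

f = 1/T = 1/3.8 = 0.2632 Hz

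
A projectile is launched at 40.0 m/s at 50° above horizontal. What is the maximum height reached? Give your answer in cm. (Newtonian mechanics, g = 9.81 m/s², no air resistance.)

H = v₀² × sin²(θ) / (2g) = 40.0² × sin(50°)² / (2 × 9.81) = 1600.0 × 0.586824 / 19.62 = 47.8552 m
H = 47.8552 m / 0.01 = 4786 cm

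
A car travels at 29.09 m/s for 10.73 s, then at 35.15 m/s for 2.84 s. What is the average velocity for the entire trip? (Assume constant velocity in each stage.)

d₁ = v₁t₁ = 29.09 × 10.73 = 312.1357 m
d₂ = v₂t₂ = 35.15 × 2.84 = 99.826 m
d_total = 411.9617 m, t_total = 13.57 s
v_avg = d_total/t_total = 411.9617/13.57 = 30.36 m/s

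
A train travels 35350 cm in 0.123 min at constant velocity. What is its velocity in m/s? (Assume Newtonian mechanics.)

d = 35350 cm × 0.01 = 353.5 m
t = 0.123 min × 60.0 = 7.38 s
v = d / t = 353.5 / 7.38 = 47.9 m/s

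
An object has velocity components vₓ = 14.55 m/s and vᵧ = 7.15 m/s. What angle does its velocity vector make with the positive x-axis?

θ = arctan(vᵧ/vₓ) = arctan(7.15/14.55) = 26.17°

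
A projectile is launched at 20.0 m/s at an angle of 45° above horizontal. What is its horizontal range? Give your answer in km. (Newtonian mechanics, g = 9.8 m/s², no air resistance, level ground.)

R = v₀² × sin(2θ) / g = 20.0² × sin(2 × 45°) / 9.8 = 400.0 × 1.0 / 9.8 = 40.8163 m
R = 40.8163 m / 1000.0 = 0.04082 km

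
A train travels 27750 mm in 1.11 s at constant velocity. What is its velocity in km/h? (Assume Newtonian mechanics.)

d = 27750 mm × 0.001 = 27.75 m
v = d / t = 27.75 / 1.11 = 25.0 m/s
v = 25.0 m/s / 0.2777777777777778 = 90.0 km/h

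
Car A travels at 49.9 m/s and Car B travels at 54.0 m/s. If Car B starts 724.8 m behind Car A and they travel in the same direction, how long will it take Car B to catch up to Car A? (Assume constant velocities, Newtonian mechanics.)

Relative speed: v_rel = 54.0 - 49.9 = 4.1 m/s
Time to catch: t = d₀/v_rel = 724.8/4.1 = 176.78 s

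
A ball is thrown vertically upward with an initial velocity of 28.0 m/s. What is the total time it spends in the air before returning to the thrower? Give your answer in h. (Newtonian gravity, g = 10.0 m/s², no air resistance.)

t_total = 2 × v₀ / g = 2 × 28.0 / 10.0 = 5.6 s
t_total = 5.6 s / 3600.0 = 0.001556 h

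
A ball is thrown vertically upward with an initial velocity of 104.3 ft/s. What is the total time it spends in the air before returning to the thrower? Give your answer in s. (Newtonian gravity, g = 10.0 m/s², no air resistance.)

v₀ = 104.3 ft/s × 0.3048 = 31.7906 m/s
t_total = 2 × v₀ / g = 2 × 31.7906 / 10.0 = 6.358 s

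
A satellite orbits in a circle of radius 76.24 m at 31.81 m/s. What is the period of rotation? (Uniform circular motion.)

T = 2πr/v = 2π×76.24/31.81 = 15.06 s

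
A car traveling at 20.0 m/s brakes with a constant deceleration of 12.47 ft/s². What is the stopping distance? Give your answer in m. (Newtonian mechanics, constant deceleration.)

a = 12.47 ft/s² × 0.3048 = 3.80086 m/s²
d = v₀² / (2a) = 20.0² / (2 × 3.80086) = 400.0 / 7.60172 = 52.62 m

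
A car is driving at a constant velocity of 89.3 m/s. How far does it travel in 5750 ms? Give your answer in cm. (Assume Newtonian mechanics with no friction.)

t = 5750 ms × 0.001 = 5.75 s
d = v × t = 89.3 × 5.75 = 513.475 m
d = 513.475 m / 0.01 = 51350 cm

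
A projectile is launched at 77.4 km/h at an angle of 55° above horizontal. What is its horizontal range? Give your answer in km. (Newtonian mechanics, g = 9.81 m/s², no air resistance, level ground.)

v₀ = 77.4 km/h × 0.2777777777777778 = 21.5 m/s
R = v₀² × sin(2θ) / g = 21.5² × sin(2 × 55°) / 9.81 = 462.25 × 0.939693 / 9.81 = 44.2786 m
R = 44.2786 m / 1000.0 = 0.04428 km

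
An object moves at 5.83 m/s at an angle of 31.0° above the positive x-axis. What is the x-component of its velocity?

vₓ = v cos(θ) = 5.83 × cos(31.0°) = 5.0 m/s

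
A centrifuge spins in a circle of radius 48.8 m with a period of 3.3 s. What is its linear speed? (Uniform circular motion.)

v = 2πr/T = 2π×48.8/3.3 = 92.91 m/s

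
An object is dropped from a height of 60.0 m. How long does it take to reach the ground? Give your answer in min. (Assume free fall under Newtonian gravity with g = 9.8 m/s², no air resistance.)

t = √(2h/g) = √(2 × 60.0 / 9.8) = 3.49927 s
t = 3.49927 s / 60.0 = 0.05832 min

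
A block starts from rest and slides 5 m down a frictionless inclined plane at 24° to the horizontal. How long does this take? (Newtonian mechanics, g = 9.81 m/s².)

a = g sin(θ) = 9.81 × sin(24°) = 3.9901 m/s²
t = √(2d/a) = √(2 × 5 / 3.9901) = 1.58 s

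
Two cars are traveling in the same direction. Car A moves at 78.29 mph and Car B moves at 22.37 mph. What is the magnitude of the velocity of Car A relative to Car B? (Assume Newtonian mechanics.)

v_rel = |v_A - v_B| = |78.29 - 22.37| = 55.92 mph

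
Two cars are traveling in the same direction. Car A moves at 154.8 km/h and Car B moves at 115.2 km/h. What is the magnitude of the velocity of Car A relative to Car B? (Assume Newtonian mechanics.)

v_rel = |v_A - v_B| = |154.8 - 115.2| = 39.6 km/h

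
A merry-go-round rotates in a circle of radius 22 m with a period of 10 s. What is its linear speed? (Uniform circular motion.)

v = 2πr/T = 2π×22/10 = 13.82 m/s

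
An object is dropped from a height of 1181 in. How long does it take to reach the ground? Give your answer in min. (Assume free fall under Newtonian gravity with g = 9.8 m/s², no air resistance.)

h = 1181 in × 0.0254 = 29.9974 m
t = √(2h/g) = √(2 × 29.9974 / 9.8) = 2.47425 s
t = 2.47425 s / 60.0 = 0.04124 min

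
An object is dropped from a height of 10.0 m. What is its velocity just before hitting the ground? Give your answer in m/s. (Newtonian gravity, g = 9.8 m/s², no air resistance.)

v = √(2gh) = √(2 × 9.8 × 10.0) = 14.0 m/s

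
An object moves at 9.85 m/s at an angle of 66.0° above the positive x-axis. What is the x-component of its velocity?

vₓ = v cos(θ) = 9.85 × cos(66.0°) = 4.01 m/s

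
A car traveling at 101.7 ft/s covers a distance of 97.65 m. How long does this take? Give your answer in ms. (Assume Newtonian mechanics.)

v = 101.7 ft/s × 0.3048 = 30.9982 m/s
t = d / v = 97.65 / 30.9982 = 3.15018 s
t = 3.15018 s / 0.001 = 3150 ms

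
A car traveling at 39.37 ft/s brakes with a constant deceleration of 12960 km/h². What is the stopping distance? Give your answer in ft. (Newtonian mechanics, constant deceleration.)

v₀ = 39.37 ft/s × 0.3048 = 12.0 m/s
a = 12960 km/h² × 7.716049382716049e-05 = 1.0 m/s²
d = v₀² / (2a) = 12.0² / (2 × 1.0) = 144.0 / 2.0 = 72.0 m
d = 72.0 m / 0.3048 = 236.2 ft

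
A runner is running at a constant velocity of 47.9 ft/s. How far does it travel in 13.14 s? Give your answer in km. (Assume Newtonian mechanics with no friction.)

v = 47.9 ft/s × 0.3048 = 14.5999 m/s
d = v × t = 14.5999 × 13.14 = 191.843 m
d = 191.843 m / 1000.0 = 0.1918 km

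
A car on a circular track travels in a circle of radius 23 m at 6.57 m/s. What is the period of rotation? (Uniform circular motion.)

T = 2πr/v = 2π×23/6.57 = 22.0 s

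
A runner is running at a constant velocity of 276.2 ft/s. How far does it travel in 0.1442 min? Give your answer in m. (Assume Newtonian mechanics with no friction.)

v = 276.2 ft/s × 0.3048 = 84.1858 m/s
t = 0.1442 min × 60.0 = 8.652 s
d = v × t = 84.1858 × 8.652 = 728.4 m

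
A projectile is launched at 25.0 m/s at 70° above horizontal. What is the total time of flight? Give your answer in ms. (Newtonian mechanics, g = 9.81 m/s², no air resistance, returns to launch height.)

T = 2 × v₀ × sin(θ) / g = 2 × 25.0 × sin(70°) / 9.81 = 2 × 25.0 × 0.939693 / 9.81 = 4.78946 s
T = 4.78946 s / 0.001 = 4789 ms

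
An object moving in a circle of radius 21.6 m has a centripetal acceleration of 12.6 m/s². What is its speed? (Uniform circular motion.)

v = √(a_c × r) = √(12.6 × 21.6) = 16.5 m/s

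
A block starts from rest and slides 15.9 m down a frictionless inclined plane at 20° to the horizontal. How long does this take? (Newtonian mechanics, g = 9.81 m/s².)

a = g sin(θ) = 9.81 × sin(20°) = 3.3552 m/s²
t = √(2d/a) = √(2 × 15.9 / 3.3552) = 3.08 s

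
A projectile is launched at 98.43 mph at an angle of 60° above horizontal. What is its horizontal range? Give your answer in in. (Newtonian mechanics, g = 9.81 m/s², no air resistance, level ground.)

v₀ = 98.43 mph × 0.44704 = 44.0021 m/s
R = v₀² × sin(2θ) / g = 44.0021² × sin(2 × 60°) / 9.81 = 1936.18 × 0.866025 / 9.81 = 170.926 m
R = 170.926 m / 0.0254 = 6729 in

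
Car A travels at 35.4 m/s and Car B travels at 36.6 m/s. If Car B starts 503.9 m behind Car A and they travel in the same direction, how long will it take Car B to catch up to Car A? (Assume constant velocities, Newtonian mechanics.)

Relative speed: v_rel = 36.6 - 35.4 = 1.2 m/s
Time to catch: t = d₀/v_rel = 503.9/1.2 = 419.92 s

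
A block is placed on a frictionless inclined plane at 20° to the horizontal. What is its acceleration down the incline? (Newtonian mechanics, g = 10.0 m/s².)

a = g sin(θ) = 10.0 × sin(20°) = 10.0 × 0.342 = 3.42 m/s²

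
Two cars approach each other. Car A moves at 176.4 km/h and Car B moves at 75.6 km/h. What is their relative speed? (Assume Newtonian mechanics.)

v_rel = v_A + v_B = 176.4 + 75.6 = 252.0 km/h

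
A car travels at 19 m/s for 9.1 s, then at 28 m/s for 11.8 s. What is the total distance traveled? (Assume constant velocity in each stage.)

d₁ = v₁t₁ = 19 × 9.1 = 172.9 m
d₂ = v₂t₂ = 28 × 11.8 = 330.4 m
d_total = 172.9 + 330.4 = 503.3 m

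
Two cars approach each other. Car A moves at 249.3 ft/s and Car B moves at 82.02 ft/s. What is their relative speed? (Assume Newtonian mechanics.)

v_rel = v_A + v_B = 249.3 + 82.02 = 331.32 ft/s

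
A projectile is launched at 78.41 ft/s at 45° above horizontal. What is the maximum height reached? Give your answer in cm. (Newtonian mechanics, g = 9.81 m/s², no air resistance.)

v₀ = 78.41 ft/s × 0.3048 = 23.8994 m/s
H = v₀² × sin²(θ) / (2g) = 23.8994² × sin(45°)² / (2 × 9.81) = 571.181 × 0.5 / 19.62 = 14.5561 m
H = 14.5561 m / 0.01 = 1456 cm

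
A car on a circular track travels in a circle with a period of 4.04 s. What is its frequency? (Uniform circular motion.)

f = 1/T = 1/4.04 = 0.2475 Hz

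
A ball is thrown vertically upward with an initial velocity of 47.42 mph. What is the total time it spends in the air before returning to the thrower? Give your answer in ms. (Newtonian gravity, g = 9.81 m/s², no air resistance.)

v₀ = 47.42 mph × 0.44704 = 21.1986 m/s
t_total = 2 × v₀ / g = 2 × 21.1986 / 9.81 = 4.32183 s
t_total = 4.32183 s / 0.001 = 4322 ms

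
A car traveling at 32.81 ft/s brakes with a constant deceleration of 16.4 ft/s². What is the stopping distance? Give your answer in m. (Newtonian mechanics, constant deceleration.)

v₀ = 32.81 ft/s × 0.3048 = 10.0005 m/s
a = 16.4 ft/s² × 0.3048 = 4.99872 m/s²
d = v₀² / (2a) = 10.0005² / (2 × 4.99872) = 100.01 / 9.99744 = 10.0 m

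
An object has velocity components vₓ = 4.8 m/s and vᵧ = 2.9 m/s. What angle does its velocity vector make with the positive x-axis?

θ = arctan(vᵧ/vₓ) = arctan(2.9/4.8) = 31.14°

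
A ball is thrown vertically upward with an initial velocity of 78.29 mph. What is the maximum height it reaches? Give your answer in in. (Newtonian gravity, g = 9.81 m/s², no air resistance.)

v₀ = 78.29 mph × 0.44704 = 34.9988 m/s
h_max = v₀² / (2g) = 34.9988² / (2 × 9.81) = 1224.92 / 19.62 = 62.4322 m
h_max = 62.4322 m / 0.0254 = 2458 in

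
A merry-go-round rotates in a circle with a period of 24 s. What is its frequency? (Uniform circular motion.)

f = 1/T = 1/24 = 0.0417 Hz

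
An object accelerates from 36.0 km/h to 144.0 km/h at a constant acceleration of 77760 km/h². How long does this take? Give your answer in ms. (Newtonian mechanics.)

v₀ = 36.0 km/h × 0.2777777777777778 = 10.0 m/s
v = 144.0 km/h × 0.2777777777777778 = 40.0 m/s
a = 77760 km/h² × 7.716049382716049e-05 = 6.0 m/s²
t = (v - v₀) / a = (40.0 - 10.0) / 6.0 = 5.0 s
t = 5.0 s / 0.001 = 5000 ms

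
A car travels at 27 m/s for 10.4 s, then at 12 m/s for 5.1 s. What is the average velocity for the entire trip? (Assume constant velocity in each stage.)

d₁ = v₁t₁ = 27 × 10.4 = 280.8 m
d₂ = v₂t₂ = 12 × 5.1 = 61.2 m
d_total = 342.0 m, t_total = 15.5 s
v_avg = d_total/t_total = 342.0/15.5 = 22.06 m/s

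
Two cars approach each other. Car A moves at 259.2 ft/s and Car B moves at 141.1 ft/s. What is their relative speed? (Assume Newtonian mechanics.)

v_rel = v_A + v_B = 259.2 + 141.1 = 400.3 ft/s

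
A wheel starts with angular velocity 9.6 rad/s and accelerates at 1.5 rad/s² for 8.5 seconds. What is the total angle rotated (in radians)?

θ = ω₀t + ½αt² = 9.6×8.5 + ½×1.5×8.5² = 135.79 rad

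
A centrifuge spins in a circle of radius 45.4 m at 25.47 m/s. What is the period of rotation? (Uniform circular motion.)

T = 2πr/v = 2π×45.4/25.47 = 11.2 s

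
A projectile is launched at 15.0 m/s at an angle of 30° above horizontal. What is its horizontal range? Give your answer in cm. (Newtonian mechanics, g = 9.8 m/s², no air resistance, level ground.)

R = v₀² × sin(2θ) / g = 15.0² × sin(2 × 30°) / 9.8 = 225.0 × 0.866025 / 9.8 = 19.8832 m
R = 19.8832 m / 0.01 = 1988 cm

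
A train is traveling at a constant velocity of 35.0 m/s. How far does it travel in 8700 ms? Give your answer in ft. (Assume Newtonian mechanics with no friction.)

t = 8700 ms × 0.001 = 8.7 s
d = v × t = 35.0 × 8.7 = 304.5 m
d = 304.5 m / 0.3048 = 999.0 ft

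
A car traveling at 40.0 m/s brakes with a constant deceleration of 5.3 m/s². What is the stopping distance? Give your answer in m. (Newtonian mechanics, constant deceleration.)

d = v₀² / (2a) = 40.0² / (2 × 5.3) = 1600.0 / 10.6 = 150.9 m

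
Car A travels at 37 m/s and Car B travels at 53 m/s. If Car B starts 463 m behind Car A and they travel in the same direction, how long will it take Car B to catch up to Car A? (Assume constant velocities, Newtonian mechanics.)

Relative speed: v_rel = 53 - 37 = 16 m/s
Time to catch: t = d₀/v_rel = 463/16 = 28.94 s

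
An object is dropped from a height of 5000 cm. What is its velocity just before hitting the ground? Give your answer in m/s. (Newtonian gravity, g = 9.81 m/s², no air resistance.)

h = 5000 cm × 0.01 = 50.0 m
v = √(2gh) = √(2 × 9.81 × 50.0) = 31.32 m/s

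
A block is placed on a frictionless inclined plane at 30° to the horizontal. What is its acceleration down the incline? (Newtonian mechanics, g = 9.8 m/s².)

a = g sin(θ) = 9.8 × sin(30°) = 9.8 × 0.5 = 4.9 m/s²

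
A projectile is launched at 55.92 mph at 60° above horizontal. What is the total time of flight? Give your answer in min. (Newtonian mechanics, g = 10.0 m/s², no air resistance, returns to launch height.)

v₀ = 55.92 mph × 0.44704 = 24.9985 m/s
T = 2 × v₀ × sin(θ) / g = 2 × 24.9985 × sin(60°) / 10.0 = 2 × 24.9985 × 0.866025 / 10.0 = 4.32987 s
T = 4.32987 s / 60.0 = 0.07216 min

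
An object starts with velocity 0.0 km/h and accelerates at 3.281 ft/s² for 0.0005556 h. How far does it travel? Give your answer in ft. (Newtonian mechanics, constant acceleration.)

v₀ = 0.0 km/h × 0.2777777777777778 = 0.0 m/s
a = 3.281 ft/s² × 0.3048 = 1.00005 m/s²
t = 0.0005556 h × 3600.0 = 2.00016 s
d = v₀ × t + ½ × a × t² = 0.0 × 2.00016 + 0.5 × 1.00005 × 2.00016² = 2.00042 m
d = 2.00042 m / 0.3048 = 6.563 ft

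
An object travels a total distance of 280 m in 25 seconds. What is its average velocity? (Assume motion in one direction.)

v_avg = Δd / Δt = 280 / 25 = 11.2 m/s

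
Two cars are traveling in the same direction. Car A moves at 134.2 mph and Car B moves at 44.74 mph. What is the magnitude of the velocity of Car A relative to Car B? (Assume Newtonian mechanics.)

v_rel = |v_A - v_B| = |134.2 - 44.74| = 89.46 mph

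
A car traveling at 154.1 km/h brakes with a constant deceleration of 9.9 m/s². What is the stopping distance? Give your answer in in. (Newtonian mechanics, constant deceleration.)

v₀ = 154.1 km/h × 0.2777777777777778 = 42.8056 m/s
d = v₀² / (2a) = 42.8056² / (2 × 9.9) = 1832.32 / 19.8 = 92.5414 m
d = 92.5414 m / 0.0254 = 3643 in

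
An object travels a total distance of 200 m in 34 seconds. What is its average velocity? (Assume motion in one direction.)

v_avg = Δd / Δt = 200 / 34 = 5.88 m/s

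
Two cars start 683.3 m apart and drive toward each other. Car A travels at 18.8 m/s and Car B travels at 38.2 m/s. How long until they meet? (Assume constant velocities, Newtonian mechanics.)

Combined speed: v_combined = 18.8 + 38.2 = 57.0 m/s
Time to meet: t = d/v_combined = 683.3/57.0 = 11.99 s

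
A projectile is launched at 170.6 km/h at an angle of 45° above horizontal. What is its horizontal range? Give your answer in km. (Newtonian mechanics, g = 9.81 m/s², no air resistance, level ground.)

v₀ = 170.6 km/h × 0.2777777777777778 = 47.3889 m/s
R = v₀² × sin(2θ) / g = 47.3889² × sin(2 × 45°) / 9.81 = 2245.71 × 1.0 / 9.81 = 228.92 m
R = 228.92 m / 1000.0 = 0.2289 km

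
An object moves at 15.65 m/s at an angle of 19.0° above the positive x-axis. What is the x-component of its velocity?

vₓ = v cos(θ) = 15.65 × cos(19.0°) = 14.8 m/s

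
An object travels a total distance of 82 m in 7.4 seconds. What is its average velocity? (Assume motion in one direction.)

v_avg = Δd / Δt = 82 / 7.4 = 11.08 m/s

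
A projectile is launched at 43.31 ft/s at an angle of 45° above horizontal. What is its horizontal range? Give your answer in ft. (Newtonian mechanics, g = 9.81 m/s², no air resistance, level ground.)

v₀ = 43.31 ft/s × 0.3048 = 13.2009 m/s
R = v₀² × sin(2θ) / g = 13.2009² × sin(2 × 45°) / 9.81 = 174.264 × 1.0 / 9.81 = 17.7639 m
R = 17.7639 m / 0.3048 = 58.28 ft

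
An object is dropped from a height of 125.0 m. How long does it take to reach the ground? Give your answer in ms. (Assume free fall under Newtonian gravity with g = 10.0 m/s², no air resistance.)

t = √(2h/g) = √(2 × 125.0 / 10.0) = 5.0 s
t = 5.0 s / 0.001 = 5000 ms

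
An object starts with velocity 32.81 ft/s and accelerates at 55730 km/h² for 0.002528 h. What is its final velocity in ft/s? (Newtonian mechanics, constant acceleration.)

v₀ = 32.81 ft/s × 0.3048 = 10.0005 m/s
a = 55730 km/h² × 7.716049382716049e-05 = 4.30015 m/s²
t = 0.002528 h × 3600.0 = 9.1008 s
v = v₀ + a × t = 10.0005 + 4.30015 × 9.1008 = 49.1353 m/s
v = 49.1353 m/s / 0.3048 = 161.2 ft/s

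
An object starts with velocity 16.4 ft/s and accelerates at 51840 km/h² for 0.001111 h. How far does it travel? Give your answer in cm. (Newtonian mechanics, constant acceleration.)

v₀ = 16.4 ft/s × 0.3048 = 4.99872 m/s
a = 51840 km/h² × 7.716049382716049e-05 = 4.0 m/s²
t = 0.001111 h × 3600.0 = 3.9996 s
d = v₀ × t + ½ × a × t² = 4.99872 × 3.9996 + 0.5 × 4.0 × 3.9996² = 51.9865 m
d = 51.9865 m / 0.01 = 5199 cm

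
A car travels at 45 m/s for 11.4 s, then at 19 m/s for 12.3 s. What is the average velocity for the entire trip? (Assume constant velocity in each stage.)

d₁ = v₁t₁ = 45 × 11.4 = 513.0 m
d₂ = v₂t₂ = 19 × 12.3 = 233.7 m
d_total = 746.7 m, t_total = 23.7 s
v_avg = d_total/t_total = 746.7/23.7 = 31.51 m/s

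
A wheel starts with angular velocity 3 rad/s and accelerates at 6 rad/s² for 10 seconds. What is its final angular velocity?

ω = ω₀ + αt = 3 + 6 × 10 = 63 rad/s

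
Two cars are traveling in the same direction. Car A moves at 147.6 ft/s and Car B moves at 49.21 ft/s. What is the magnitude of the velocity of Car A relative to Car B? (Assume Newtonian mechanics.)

v_rel = |v_A - v_B| = |147.6 - 49.21| = 98.39 ft/s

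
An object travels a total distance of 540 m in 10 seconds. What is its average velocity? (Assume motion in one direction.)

v_avg = Δd / Δt = 540 / 10 = 54.0 m/s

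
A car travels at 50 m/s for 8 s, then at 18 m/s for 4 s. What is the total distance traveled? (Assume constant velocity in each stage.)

d₁ = v₁t₁ = 50 × 8 = 400 m
d₂ = v₂t₂ = 18 × 4 = 72 m
d_total = 400 + 72 = 472 m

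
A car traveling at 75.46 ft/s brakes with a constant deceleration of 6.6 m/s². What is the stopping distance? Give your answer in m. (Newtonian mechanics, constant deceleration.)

v₀ = 75.46 ft/s × 0.3048 = 23.0002 m/s
d = v₀² / (2a) = 23.0002² / (2 × 6.6) = 529.009 / 13.2 = 40.08 m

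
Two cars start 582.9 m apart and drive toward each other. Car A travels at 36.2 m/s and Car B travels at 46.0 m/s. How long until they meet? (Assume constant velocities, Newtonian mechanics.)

Combined speed: v_combined = 36.2 + 46.0 = 82.2 m/s
Time to meet: t = d/v_combined = 582.9/82.2 = 7.09 s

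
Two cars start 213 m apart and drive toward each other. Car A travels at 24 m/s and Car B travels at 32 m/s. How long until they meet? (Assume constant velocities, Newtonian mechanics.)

Combined speed: v_combined = 24 + 32 = 56 m/s
Time to meet: t = d/v_combined = 213/56 = 3.8 s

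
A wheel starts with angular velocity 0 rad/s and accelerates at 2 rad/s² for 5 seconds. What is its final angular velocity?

ω = ω₀ + αt = 0 + 2 × 5 = 10 rad/s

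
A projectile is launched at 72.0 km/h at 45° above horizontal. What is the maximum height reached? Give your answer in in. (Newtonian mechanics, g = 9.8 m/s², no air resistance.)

v₀ = 72.0 km/h × 0.2777777777777778 = 20.0 m/s
H = v₀² × sin²(θ) / (2g) = 20.0² × sin(45°)² / (2 × 9.8) = 400.0 × 0.5 / 19.6 = 10.2041 m
H = 10.2041 m / 0.0254 = 401.7 in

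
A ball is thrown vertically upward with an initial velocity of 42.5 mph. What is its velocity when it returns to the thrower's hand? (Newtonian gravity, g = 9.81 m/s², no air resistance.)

By conservation of energy (no air resistance), the ball returns to the throw height with the same speed as launch, but directed downward.
|v_ground| = v₀ = 42.5 mph
v_ground = 42.5 mph (downward)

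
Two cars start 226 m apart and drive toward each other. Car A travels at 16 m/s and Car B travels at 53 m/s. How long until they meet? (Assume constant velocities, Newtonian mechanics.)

Combined speed: v_combined = 16 + 53 = 69 m/s
Time to meet: t = d/v_combined = 226/69 = 3.28 s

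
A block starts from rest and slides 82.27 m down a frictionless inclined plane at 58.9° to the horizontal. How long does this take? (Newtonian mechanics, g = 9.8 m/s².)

a = g sin(θ) = 9.8 × sin(58.9°) = 8.3914 m/s²
t = √(2d/a) = √(2 × 82.27 / 8.3914) = 4.43 s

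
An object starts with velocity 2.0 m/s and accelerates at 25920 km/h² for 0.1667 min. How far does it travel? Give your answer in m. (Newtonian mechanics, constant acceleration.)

a = 25920 km/h² × 7.716049382716049e-05 = 2.0 m/s²
t = 0.1667 min × 60.0 = 10.002 s
d = v₀ × t + ½ × a × t² = 2.0 × 10.002 + 0.5 × 2.0 × 10.002² = 120.0 m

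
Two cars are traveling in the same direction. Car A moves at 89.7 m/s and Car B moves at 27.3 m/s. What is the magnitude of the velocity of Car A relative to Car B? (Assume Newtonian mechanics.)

v_rel = |v_A - v_B| = |89.7 - 27.3| = 62.4 m/s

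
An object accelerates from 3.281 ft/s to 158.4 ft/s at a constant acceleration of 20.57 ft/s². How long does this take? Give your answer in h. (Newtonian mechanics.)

v₀ = 3.281 ft/s × 0.3048 = 1.00005 m/s
v = 158.4 ft/s × 0.3048 = 48.2803 m/s
a = 20.57 ft/s² × 0.3048 = 6.26974 m/s²
t = (v - v₀) / a = (48.2803 - 1.00005) / 6.26974 = 7.54102 s
t = 7.54102 s / 3600.0 = 0.002095 h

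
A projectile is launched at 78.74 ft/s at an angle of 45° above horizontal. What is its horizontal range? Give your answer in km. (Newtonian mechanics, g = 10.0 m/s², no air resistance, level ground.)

v₀ = 78.74 ft/s × 0.3048 = 24.0 m/s
R = v₀² × sin(2θ) / g = 24.0² × sin(2 × 45°) / 10.0 = 576.0 × 1.0 / 10.0 = 57.6 m
R = 57.6 m / 1000.0 = 0.0576 km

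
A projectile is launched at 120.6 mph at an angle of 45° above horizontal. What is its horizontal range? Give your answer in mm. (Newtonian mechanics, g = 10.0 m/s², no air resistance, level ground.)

v₀ = 120.6 mph × 0.44704 = 53.913 m/s
R = v₀² × sin(2θ) / g = 53.913² × sin(2 × 45°) / 10.0 = 2906.61 × 1.0 / 10.0 = 290.661 m
R = 290.661 m / 0.001 = 290700 mm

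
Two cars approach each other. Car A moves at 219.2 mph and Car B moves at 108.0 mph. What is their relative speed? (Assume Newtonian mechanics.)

v_rel = v_A + v_B = 219.2 + 108.0 = 327.2 mph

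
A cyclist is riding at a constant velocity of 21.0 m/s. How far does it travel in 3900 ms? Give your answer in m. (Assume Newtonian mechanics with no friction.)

t = 3900 ms × 0.001 = 3.9 s
d = v × t = 21.0 × 3.9 = 81.9 m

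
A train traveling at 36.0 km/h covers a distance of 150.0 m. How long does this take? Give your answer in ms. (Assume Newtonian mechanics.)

v = 36.0 km/h × 0.2777777777777778 = 10.0 m/s
t = d / v = 150.0 / 10.0 = 15.0 s
t = 15.0 s / 0.001 = 15000 ms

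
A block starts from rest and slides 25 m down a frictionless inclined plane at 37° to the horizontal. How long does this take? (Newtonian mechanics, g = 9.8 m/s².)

a = g sin(θ) = 9.8 × sin(37°) = 5.8978 m/s²
t = √(2d/a) = √(2 × 25 / 5.8978) = 2.91 s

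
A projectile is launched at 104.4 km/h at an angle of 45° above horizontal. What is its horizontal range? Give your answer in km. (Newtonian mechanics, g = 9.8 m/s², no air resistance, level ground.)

v₀ = 104.4 km/h × 0.2777777777777778 = 29.0 m/s
R = v₀² × sin(2θ) / g = 29.0² × sin(2 × 45°) / 9.8 = 841.0 × 1.0 / 9.8 = 85.8163 m
R = 85.8163 m / 1000.0 = 0.08582 km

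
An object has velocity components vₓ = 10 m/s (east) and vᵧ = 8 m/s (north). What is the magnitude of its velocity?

|v| = √(vₓ² + vᵧ²) = √(10² + 8²) = √(164) = 12.81 m/s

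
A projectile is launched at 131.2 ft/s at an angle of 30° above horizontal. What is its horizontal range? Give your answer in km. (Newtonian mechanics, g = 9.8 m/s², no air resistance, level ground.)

v₀ = 131.2 ft/s × 0.3048 = 39.9898 m/s
R = v₀² × sin(2θ) / g = 39.9898² × sin(2 × 30°) / 9.8 = 1599.18 × 0.866025 / 9.8 = 141.319 m
R = 141.319 m / 1000.0 = 0.1413 km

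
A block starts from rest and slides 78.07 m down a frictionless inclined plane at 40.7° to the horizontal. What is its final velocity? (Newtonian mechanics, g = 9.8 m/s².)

a = g sin(θ) = 9.8 × sin(40.7°) = 6.3906 m/s²
v = √(2ad) = √(2 × 6.3906 × 78.07) = 31.59 m/s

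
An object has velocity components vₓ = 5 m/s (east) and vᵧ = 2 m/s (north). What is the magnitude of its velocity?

|v| = √(vₓ² + vᵧ²) = √(5² + 2²) = √(29) = 5.39 m/s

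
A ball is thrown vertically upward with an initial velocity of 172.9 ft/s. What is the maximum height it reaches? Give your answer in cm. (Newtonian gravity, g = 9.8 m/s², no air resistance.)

v₀ = 172.9 ft/s × 0.3048 = 52.6999 m/s
h_max = v₀² / (2g) = 52.6999² / (2 × 9.8) = 2777.28 / 19.6 = 141.698 m
h_max = 141.698 m / 0.01 = 14170 cm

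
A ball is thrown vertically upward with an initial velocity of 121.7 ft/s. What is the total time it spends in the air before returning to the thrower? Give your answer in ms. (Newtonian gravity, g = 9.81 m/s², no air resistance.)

v₀ = 121.7 ft/s × 0.3048 = 37.0942 m/s
t_total = 2 × v₀ / g = 2 × 37.0942 / 9.81 = 7.56253 s
t_total = 7.56253 s / 0.001 = 7563 ms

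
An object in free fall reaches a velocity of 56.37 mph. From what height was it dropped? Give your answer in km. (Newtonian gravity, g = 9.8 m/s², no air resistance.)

v = 56.37 mph × 0.44704 = 25.1996 m/s
h = v² / (2g) = 25.1996² / (2 × 9.8) = 32.399 m
h = 32.399 m / 1000.0 = 0.0324 km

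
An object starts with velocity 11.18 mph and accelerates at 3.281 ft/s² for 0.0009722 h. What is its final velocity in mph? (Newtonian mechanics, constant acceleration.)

v₀ = 11.18 mph × 0.44704 = 4.99791 m/s
a = 3.281 ft/s² × 0.3048 = 1.00005 m/s²
t = 0.0009722 h × 3600.0 = 3.49992 s
v = v₀ + a × t = 4.99791 + 1.00005 × 3.49992 = 8.498 m/s
v = 8.498 m/s / 0.44704 = 19.01 mph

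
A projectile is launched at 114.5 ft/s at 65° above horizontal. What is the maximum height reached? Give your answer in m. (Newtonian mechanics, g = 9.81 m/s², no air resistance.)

v₀ = 114.5 ft/s × 0.3048 = 34.8996 m/s
H = v₀² × sin²(θ) / (2g) = 34.8996² × sin(65°)² / (2 × 9.81) = 1217.98 × 0.821394 / 19.62 = 50.99 m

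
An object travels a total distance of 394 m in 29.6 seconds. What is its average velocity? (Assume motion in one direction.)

v_avg = Δd / Δt = 394 / 29.6 = 13.31 m/s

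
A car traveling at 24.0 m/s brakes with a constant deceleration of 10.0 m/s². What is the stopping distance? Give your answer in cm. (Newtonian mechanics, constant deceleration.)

d = v₀² / (2a) = 24.0² / (2 × 10.0) = 576.0 / 20.0 = 28.8 m
d = 28.8 m / 0.01 = 2880 cm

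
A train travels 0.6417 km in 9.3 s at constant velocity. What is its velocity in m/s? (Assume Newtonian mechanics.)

d = 0.6417 km × 1000.0 = 641.7 m
v = d / t = 641.7 / 9.3 = 69.0 m/s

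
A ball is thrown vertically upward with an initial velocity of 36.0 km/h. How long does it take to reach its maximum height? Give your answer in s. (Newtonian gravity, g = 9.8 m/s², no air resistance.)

v₀ = 36.0 km/h × 0.2777777777777778 = 10.0 m/s
t_up = v₀ / g = 10.0 / 9.8 = 1.02 s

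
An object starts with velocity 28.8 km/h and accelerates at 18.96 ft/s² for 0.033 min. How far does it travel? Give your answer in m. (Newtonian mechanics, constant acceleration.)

v₀ = 28.8 km/h × 0.2777777777777778 = 8.0 m/s
a = 18.96 ft/s² × 0.3048 = 5.77901 m/s²
t = 0.033 min × 60.0 = 1.98 s
d = v₀ × t + ½ × a × t² = 8.0 × 1.98 + 0.5 × 5.77901 × 1.98² = 27.17 m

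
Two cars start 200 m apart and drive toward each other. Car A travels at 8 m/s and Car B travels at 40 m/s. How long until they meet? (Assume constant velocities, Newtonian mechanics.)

Combined speed: v_combined = 8 + 40 = 48 m/s
Time to meet: t = d/v_combined = 200/48 = 4.17 s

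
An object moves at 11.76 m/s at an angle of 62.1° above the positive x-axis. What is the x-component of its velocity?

vₓ = v cos(θ) = 11.76 × cos(62.1°) = 5.5 m/s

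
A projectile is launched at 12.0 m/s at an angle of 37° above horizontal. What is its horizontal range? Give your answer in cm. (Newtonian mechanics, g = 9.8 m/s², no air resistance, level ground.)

R = v₀² × sin(2θ) / g = 12.0² × sin(2 × 37°) / 9.8 = 144.0 × 0.961262 / 9.8 = 14.1247 m
R = 14.1247 m / 0.01 = 1412 cm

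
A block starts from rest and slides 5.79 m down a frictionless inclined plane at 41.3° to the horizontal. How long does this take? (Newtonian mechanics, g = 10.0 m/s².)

a = g sin(θ) = 10.0 × sin(41.3°) = 6.6 m/s²
t = √(2d/a) = √(2 × 5.79 / 6.6) = 1.32 s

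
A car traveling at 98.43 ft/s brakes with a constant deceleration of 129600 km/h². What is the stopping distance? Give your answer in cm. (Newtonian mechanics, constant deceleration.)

v₀ = 98.43 ft/s × 0.3048 = 30.0015 m/s
a = 129600 km/h² × 7.716049382716049e-05 = 10.0 m/s²
d = v₀² / (2a) = 30.0015² / (2 × 10.0) = 900.09 / 20.0 = 45.0045 m
d = 45.0045 m / 0.01 = 4500 cm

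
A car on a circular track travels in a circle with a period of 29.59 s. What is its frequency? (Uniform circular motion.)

f = 1/T = 1/29.59 = 0.0338 Hz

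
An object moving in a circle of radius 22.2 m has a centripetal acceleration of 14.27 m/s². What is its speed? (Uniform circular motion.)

v = √(a_c × r) = √(14.27 × 22.2) = 17.8 m/s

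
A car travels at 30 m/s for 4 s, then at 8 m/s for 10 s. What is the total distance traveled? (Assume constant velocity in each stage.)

d₁ = v₁t₁ = 30 × 4 = 120 m
d₂ = v₂t₂ = 8 × 10 = 80 m
d_total = 120 + 80 = 200 m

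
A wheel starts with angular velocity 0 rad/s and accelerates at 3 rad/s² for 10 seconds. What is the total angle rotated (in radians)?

θ = ω₀t + ½αt² = 0×10 + ½×3×10² = 150.0 rad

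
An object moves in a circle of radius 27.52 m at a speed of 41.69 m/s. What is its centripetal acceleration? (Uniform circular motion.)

a_c = v²/r = 41.69²/27.52 = 1738.0561/27.52 = 63.16 m/s²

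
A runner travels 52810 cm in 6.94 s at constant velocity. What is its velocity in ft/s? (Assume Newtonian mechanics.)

d = 52810 cm × 0.01 = 528.1 m
v = d / t = 528.1 / 6.94 = 76.0951 m/s
v = 76.0951 m/s / 0.3048 = 249.7 ft/s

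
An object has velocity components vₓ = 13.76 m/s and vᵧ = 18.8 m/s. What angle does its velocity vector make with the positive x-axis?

θ = arctan(vᵧ/vₓ) = arctan(18.8/13.76) = 53.8°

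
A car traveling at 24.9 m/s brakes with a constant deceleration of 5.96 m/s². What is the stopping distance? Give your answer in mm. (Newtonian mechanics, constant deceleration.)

d = v₀² / (2a) = 24.9² / (2 × 5.96) = 620.01 / 11.92 = 52.0143 m
d = 52.0143 m / 0.001 = 52010 mm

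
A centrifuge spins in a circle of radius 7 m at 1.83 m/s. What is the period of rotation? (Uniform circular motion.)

T = 2πr/v = 2π×7/1.83 = 24.03 s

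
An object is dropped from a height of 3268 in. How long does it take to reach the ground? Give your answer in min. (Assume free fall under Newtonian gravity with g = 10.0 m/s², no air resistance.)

h = 3268 in × 0.0254 = 83.0072 m
t = √(2h/g) = √(2 × 83.0072 / 10.0) = 4.07449 s
t = 4.07449 s / 60.0 = 0.06791 min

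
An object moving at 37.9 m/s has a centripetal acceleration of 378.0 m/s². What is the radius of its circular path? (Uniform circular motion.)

r = v²/a_c = 37.9²/378.0 = 3.8 m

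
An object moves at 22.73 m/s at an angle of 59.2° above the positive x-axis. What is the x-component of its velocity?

vₓ = v cos(θ) = 22.73 × cos(59.2°) = 11.64 m/s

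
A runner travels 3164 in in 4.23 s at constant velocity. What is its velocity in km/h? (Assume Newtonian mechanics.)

d = 3164 in × 0.0254 = 80.3656 m
v = d / t = 80.3656 / 4.23 = 18.999 m/s
v = 18.999 m/s / 0.2777777777777778 = 68.4 km/h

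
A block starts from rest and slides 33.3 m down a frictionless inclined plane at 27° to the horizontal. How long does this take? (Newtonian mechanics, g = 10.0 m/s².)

a = g sin(θ) = 10.0 × sin(27°) = 4.5399 m/s²
t = √(2d/a) = √(2 × 33.3 / 4.5399) = 3.83 s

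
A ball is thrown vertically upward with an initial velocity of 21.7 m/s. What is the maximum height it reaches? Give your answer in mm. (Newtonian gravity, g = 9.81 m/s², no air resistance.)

h_max = v₀² / (2g) = 21.7² / (2 × 9.81) = 470.89 / 19.62 = 24.0005 m
h_max = 24.0005 m / 0.001 = 24000 mm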